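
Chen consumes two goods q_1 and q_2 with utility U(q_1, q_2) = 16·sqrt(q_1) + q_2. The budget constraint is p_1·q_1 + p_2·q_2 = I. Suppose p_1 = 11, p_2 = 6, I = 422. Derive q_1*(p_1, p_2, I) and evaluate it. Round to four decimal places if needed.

Thus q_1* = (8·p_2/p_1)² — independent of I — with the rest of income spent on q_2.
Plugging in: q_1* = (8·6/11)² = 19.0413.

q_1* = 19.0413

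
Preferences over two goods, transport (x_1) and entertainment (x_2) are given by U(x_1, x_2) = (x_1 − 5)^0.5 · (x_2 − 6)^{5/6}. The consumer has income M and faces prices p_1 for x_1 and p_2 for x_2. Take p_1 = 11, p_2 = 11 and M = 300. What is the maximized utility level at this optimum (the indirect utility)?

V = 17.0685

MRS = (3/5)·(x_2−6)/(x_1−5). Tangency with p_1/p_2 gives x_2−6 = (5/3)·(p_1/p_2)·(x_1−5).
After buying the subsistence bundle (5, 6), a share 0.375 of the remaining income goes to x_1: x_1* = 5 + 0.375·(M − 5p_1 − 6p_2)/p_1.
Discretionary income = 300 − 5·11 − 6·11 = 179; x_1* = 5 + 0.375·179/11 = 11.1023; x_2* = 6 + 0.625·179/11 = 16.1705.
Utility at the optimum: U(11.1023, 16.1705) = 17.0685.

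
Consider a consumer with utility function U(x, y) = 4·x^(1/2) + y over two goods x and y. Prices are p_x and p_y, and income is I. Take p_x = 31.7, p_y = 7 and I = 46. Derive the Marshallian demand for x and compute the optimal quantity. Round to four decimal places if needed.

Set MRS = p_x/p_y: 2·x^(−1/2) = p_x/p_y.
Thus x* = (2·p_y/p_x)² — independent of I — with the rest of income spent on y.
Plugging in: x* = (2·7/31.7)² = 0.195.

x* = 0.195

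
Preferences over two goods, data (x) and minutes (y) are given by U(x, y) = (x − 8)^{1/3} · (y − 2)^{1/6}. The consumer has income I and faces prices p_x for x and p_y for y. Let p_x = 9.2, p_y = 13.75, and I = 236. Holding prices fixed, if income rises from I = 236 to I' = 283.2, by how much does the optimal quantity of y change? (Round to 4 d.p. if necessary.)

MRS = 2·(y−2)/(x−8). Tangency with p_x/p_y gives y−2 = (1/2)·(p_x/p_y)·(x−8).
Substituting into the budget: x* = 8 + 2/3·(I − 8·p_x − 2·p_y)/p_x, and y* = 2 + 1/3·(…)/p_y.
Discretionary income = 236 − 8·9.2 − 2·13.75 = 134.9; y* = 2 + 1/3·134.9/13.75 = 5.2703.
At I' = 283.2: y* = 6.4145. Change: 6.4145 − 5.2703 = 1.1442.

Δy* = 1.1442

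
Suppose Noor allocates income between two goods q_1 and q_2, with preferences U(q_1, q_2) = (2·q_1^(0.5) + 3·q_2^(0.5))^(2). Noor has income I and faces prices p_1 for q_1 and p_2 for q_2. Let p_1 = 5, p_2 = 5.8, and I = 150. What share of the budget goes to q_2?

share on q_2 = 0.6598

From the CES first-order condition, (2/3)·(q_2/q_1)^(0.5) = p_1/p_2.
Hence q_2/q_1 = ((3/2)·p_1/p_2)^(1/(0.5)), i.e. raised to the 2 power.
Substitute q_2 = (q_2/q_1)·q_1 into the budget: q_1* = I/(p_1 + p_2·(q_2/q_1)).
Numerically q_2/q_1 = 1.672117, so q_1* = 150/(5 + 5.8·1.672117) = 10.2053 and q_2* = 1.672117·10.2053 = 17.0644.
Expenditure on q_2: 5.8·17.0644 = 98.9736; share = 0.6598.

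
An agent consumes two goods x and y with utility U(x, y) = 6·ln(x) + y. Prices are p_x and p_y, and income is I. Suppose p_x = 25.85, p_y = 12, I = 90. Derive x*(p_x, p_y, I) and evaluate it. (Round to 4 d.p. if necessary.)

MU_x = 6/x, MU_y = 1. Tangency: 6/x = p_x/p_y.
So x*(p_x,p_y) = 6·p_y/p_x, independent of income; and y* = (I − 6·p_y)/p_y.
At the given prices: x* = 6·12/25.85 = 2.7853.

x* = 2.7853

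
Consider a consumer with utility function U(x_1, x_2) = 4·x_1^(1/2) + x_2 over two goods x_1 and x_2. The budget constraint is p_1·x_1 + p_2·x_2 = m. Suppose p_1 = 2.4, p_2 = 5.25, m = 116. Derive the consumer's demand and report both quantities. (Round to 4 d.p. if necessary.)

x_1* = 19.1406, x_2* = 13.3452

Plugging in: x_1* = (2·5.25/2.4)² = 19.1406, x_2* = 13.3452.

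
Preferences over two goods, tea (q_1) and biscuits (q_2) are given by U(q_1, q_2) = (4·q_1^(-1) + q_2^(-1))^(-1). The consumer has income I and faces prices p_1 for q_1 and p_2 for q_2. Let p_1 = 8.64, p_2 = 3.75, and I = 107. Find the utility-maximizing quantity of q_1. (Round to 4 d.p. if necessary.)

From the CES first-order condition, 4·(q_2/q_1)^(2) = p_1/p_2.
Solve for the ratio: q_2/q_1 = [(1/4)·p_1/p_2]^(0.5).
With the ratio pinned down, the budget gives q_1* = I/(p_1 + p_2·(q_2/q_1)) and q_2* = (q_2/q_1)·q_1*.
Numerically q_2/q_1 = 0.758947, so q_1* = 107/(8.64 + 3.75·0.758947) = 9.3156.

q_1* = 9.3156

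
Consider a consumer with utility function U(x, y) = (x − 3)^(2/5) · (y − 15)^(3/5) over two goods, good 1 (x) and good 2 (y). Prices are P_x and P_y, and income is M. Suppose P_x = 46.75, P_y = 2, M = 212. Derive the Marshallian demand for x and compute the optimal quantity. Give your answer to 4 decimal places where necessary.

After buying the subsistence bundle (3, 15), a share 0.4 of the remaining income goes to x: x* = 3 + 0.4·(M − 3P_x − 15P_y)/P_x.
Discretionary income = 212 − 3·46.75 − 15·2 = 41.75; x* = 3 + 0.4·41.75/46.75 = 3.3572.

x* = 3.3572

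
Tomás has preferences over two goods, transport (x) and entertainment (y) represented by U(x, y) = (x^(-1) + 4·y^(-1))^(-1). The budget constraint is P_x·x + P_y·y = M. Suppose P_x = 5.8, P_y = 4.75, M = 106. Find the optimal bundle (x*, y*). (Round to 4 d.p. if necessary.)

x* = 6.504, y* = 14.374

MRS = MU_x/MU_y = (1/4)·(y/x)^(2). Set equal to P_x/P_y.
Hence y/x = (4·P_x/P_y)^(1/(2)), i.e. raised to the 0.5 power.
With the ratio pinned down, the budget gives x* = M/(P_x + P_y·(y/x)) and y* = (y/x)·x*.
Numerically y/x = 2.210025, so x* = 106/(5.8 + 4.75·2.210025) = 6.504 and y* = 2.210025·6.504 = 14.374.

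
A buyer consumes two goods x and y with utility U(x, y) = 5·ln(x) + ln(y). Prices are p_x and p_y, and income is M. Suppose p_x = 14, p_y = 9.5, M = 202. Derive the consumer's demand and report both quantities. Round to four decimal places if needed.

MU_x/MU_y = (5·y)/(x); tangency sets this equal to p_x/p_y.
Rearranging, p_y·y = (1/5)·p_x·x. Substituting into the budget gives p_x·x·(1 + (1/5)) = M.
Demand: x*(p_x,p_y,M) = 5/6·M/p_x and y* = 1/6·M/p_y.
At p_x=14, p_y=9.5, M=202: x* = 5/6·202/14 = 12.0238, y* = 3.5439.

x* = 12.0238, y* = 3.5439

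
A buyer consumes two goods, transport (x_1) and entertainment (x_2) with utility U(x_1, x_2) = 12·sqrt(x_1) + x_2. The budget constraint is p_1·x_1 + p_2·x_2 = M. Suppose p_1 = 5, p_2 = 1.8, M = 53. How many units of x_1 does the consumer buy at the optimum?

x_1* = 4.6656

Utility is quasi-linear in x_2; the FOC for x_1 is 6/√x_1 = p_1/p_2.
Solve: √x_1 = 6·p_2/p_1, so x_1*(p_1,p_2) = (6·p_2/p_1)², and x_2* = (M − p_1·x_1*)/p_2.
Plugging in: x_1* = (6·1.8/5)² = 4.6656.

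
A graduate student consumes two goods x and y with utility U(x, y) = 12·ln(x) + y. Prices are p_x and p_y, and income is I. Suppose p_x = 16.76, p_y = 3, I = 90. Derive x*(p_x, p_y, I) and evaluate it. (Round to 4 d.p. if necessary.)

Set MRS = p_x/p_y: (12/x)/1 = p_x/p_y.
So x*(p_x,p_y) = 12·p_y/p_x, independent of income; and y* = (I − 12·p_y)/p_y.
At the given prices: x* = 12·3/16.76 = 2.148.

x* = 2.148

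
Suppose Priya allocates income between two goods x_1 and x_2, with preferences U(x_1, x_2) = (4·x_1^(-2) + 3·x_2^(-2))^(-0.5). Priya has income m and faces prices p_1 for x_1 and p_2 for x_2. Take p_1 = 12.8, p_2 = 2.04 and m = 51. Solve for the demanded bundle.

MU_x_1 ∝ 4·x_1^(-3), MU_x_2 ∝ 3·x_2^(-3), so MRS = (4/3)·(x_2/x_1)^(3) = p_1/p_2.
Solve for the ratio: x_2/x_1 = [(3/4)·p_1/p_2]^(1/3).
Substitute x_2 = (x_2/x_1)·x_1 into the budget: x_1* = m/(p_1 + p_2·(x_2/x_1)).
Numerically x_2/x_1 = 1.675767, so x_1* = 51/(12.8 + 2.04·1.675767) = 3.1445 and x_2* = 1.675767·3.1445 = 5.2695.

x_1* = 3.1445, x_2* = 5.2695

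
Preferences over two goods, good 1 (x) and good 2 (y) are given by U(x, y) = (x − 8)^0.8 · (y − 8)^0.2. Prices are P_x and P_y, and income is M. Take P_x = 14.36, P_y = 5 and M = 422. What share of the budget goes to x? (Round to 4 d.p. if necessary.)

MRS = 4·(y−8)/(x−8). Tangency with P_x/P_y gives y−8 = (1/4)·(P_x/P_y)·(x−8).
Substituting into the budget: x* = 8 + 0.8·(M − 8·P_x − 8·P_y)/P_x, and y* = 8 + 0.2·(…)/P_y.
Discretionary income = 422 − 8·14.36 − 8·5 = 267.12; x* = 8 + 0.8·267.12/14.36 = 22.8813; y* = 8 + 0.2·267.12/5 = 18.6848.
Expenditure on x: 14.36·22.8813 = 328.576; share = 0.7786.

share on x = 0.7786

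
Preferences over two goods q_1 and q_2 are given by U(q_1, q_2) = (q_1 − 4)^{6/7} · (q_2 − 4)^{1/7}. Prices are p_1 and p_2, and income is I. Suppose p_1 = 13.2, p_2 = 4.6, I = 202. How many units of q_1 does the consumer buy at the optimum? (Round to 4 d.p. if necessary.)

Discretionary income = 202 − 4·13.2 − 4·4.6 = 130.8; q_1* = 4 + 6/7·130.8/13.2 = 12.4935.

q_1* = 12.4935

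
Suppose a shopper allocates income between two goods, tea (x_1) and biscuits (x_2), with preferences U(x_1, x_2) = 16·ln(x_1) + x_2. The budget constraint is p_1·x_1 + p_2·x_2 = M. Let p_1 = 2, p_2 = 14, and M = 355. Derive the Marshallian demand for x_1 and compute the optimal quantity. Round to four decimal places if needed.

x_1* = 112

MU_x_1 = 16/x_1, MU_x_2 = 1. Tangency: 16/x_1 = p_1/p_2.
So x_1*(p_1,p_2) = 16·p_2/p_1, independent of income; and x_2* = (M − 16·p_2)/p_2.
At the given prices: x_1* = 16·14/2 = 112.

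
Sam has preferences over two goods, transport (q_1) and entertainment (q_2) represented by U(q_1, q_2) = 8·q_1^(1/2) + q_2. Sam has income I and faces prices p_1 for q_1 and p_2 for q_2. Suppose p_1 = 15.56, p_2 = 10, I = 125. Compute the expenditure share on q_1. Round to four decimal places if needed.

share on q_1 = 0.8226

MU_q_1 = 4/√q_1, MU_q_2 = 1. Tangency: 4/√q_1 = p_1/p_2.
Thus q_1* = (4·p_2/p_1)² — independent of I — with the rest of income spent on q_2.
Plugging in: q_1* = (4·10/15.56)² = 6.6085, q_2* = 2.2172.
Expenditure on q_1: 15.56·6.6085 = 102.8278; share = 0.8226.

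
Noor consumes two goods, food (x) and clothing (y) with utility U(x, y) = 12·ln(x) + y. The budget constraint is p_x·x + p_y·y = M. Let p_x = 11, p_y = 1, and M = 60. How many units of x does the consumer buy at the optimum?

Set MRS = p_x/p_y: (12/x)/1 = p_x/p_y.
So x*(p_x,p_y) = 12·p_y/p_x, independent of income; and y* = (M − 12·p_y)/p_y.
At the given prices: x* = 12·1/11 = 1.0909.

x* = 1.0909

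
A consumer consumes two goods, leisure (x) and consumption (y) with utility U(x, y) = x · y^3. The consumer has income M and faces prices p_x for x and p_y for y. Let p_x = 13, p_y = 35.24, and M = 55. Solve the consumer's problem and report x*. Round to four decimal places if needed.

x* = 1.0577

MU_x/MU_y = (y)/(3·x); tangency sets this equal to p_x/p_y.
So p_y·y = 3·p_x·x; combined with the budget, a share 0.25 of income goes to x.
Demand: x*(p_x,p_y,M) = 0.25·M/p_x and y* = 0.75·M/p_y.
At p_x=13, p_y=35.24, M=55: x* = 0.25·55/13 = 1.0577.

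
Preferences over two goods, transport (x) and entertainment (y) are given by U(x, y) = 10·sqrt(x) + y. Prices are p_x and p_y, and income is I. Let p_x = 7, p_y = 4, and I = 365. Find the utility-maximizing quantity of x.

x* = 8.1633

Utility is quasi-linear in y; the FOC for x is 5/√x = p_x/p_y.
Solve: √x = 5·p_y/p_x, so x*(p_x,p_y) = (5·p_y/p_x)², and y* = (I − p_x·x*)/p_y.
Plugging in: x* = (5·4/7)² = 8.1633.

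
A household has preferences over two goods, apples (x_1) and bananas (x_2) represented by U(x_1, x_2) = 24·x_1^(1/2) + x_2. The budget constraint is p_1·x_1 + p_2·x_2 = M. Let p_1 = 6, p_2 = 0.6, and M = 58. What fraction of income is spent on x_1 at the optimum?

share on x_1 = 0.149

Utility is quasi-linear in x_2; the FOC for x_1 is 12/√x_1 = p_1/p_2.
Solve: √x_1 = 12·p_2/p_1, so x_1*(p_1,p_2) = (12·p_2/p_1)², and x_2* = (M − p_1·x_1*)/p_2.
Plugging in: x_1* = (12·0.6/6)² = 1.44, x_2* = 82.2667.
Expenditure on x_1: 6·1.44 = 8.64; share = 0.149.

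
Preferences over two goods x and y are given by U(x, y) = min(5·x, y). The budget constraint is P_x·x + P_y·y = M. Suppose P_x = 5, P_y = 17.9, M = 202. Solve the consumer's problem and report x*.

With perfect complements, no substitution: consume in ratio x:y = 1:5.
Budget: P_x·x + P_y·5·x = M, so (P_x + 5·P_y)·x = M.
Demand: x*(P_x,P_y,M) = M/(P_x + 5·P_y), y* = 5·M/(P_x + 5·P_y).
Here 5 + 5·17.9 = 94.5, giving x* = 2.1376.

x* = 2.1376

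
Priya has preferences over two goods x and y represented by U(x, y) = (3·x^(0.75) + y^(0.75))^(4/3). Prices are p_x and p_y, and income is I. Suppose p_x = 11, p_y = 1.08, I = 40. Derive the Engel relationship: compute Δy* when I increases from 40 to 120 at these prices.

Δy* = 68.7998

MRS = MU_x/MU_y = 3·(y/x)^(0.25). Set equal to p_x/p_y.
Hence y/x = ((1/3)·p_x/p_y)^(1/(0.25)), i.e. raised to the 4 power.
Substitute y = (y/x)·x into the budget: x* = I/(p_x + p_y·(y/x)).
Numerically y/x = 132.858915, so x* = 40/(11 + 1.08·132.858915) = 0.2589 and y* = 132.858915·0.2589 = 34.3999.
At I' = 120: y* = 103.1997. Change: 103.1997 − 34.3999 = 68.7998.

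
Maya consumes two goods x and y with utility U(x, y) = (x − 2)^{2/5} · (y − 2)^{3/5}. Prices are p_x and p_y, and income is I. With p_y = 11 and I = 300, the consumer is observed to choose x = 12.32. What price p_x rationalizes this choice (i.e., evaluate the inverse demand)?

This is Cobb-Douglas in (x−2, y−2): tangency gives 0.4·p_y·(y−2) = 0.6·p_x·(x−2).
Substituting into the budget: x* = 2 + 0.4·(I − 2·p_x − 2·p_y)/p_x, and y* = 2 + 0.6·(…)/p_y.
Set x* = 12.32 in the demand function and solve for p_x: p_x = 10.

p_x = 10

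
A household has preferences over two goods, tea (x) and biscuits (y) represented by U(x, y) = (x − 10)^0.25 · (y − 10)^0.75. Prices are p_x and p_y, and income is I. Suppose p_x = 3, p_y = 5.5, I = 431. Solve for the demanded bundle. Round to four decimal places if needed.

MRS = (1/3)·(y−10)/(x−10). Tangency with p_x/p_y gives y−10 = 3·(p_x/p_y)·(x−10).
After buying the subsistence bundle (10, 10), a share 0.25 of the remaining income goes to x: x* = 10 + 0.25·(I − 10p_x − 10p_y)/p_x.
Discretionary income = 431 − 10·3 − 10·5.5 = 346; x* = 10 + 0.25·346/3 = 38.8333; y* = 10 + 0.75·346/5.5 = 57.1818.

x* = 38.8333, y* = 57.1818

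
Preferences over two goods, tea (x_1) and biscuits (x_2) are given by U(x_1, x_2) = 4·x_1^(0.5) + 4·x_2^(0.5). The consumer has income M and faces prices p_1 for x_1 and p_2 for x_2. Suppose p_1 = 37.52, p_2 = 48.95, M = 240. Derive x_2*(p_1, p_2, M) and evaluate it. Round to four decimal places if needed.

From the CES first-order condition, (x_2/x_1)^(0.5) = p_1/p_2.
Solve for the ratio: x_2/x_1 = [p_1/p_2]^(2).
With the ratio pinned down, the budget gives x_1* = M/(p_1 + p_2·(x_2/x_1)) and x_2* = (x_2/x_1)·x_1*.
Numerically x_2/x_1 = 0.587517, so x_1* = 240/(37.52 + 48.95·0.587517) = 3.6211 and x_2* = 0.587517·3.6211 = 2.1274.

x_2* = 2.1274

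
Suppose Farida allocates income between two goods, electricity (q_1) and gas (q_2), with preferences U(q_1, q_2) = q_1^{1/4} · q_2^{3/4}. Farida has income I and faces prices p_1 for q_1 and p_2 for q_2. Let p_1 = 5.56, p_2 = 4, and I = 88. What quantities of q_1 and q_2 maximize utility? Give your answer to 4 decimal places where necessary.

q_1* = 3.9568, q_2* = 16.5

At p_1=5.56, p_2=4, I=88: q_1* = 0.25·88/5.56 = 3.9568, q_2* = 16.5.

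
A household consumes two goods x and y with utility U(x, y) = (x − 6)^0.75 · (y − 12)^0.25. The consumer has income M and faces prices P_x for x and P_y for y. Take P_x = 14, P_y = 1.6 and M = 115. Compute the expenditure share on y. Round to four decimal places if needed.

share on y = 0.1926

Discretionary income = 115 − 6·14 − 12·1.6 = 11.8; x* = 6 + 0.75·11.8/14 = 6.6321; y* = 12 + 0.25·11.8/1.6 = 13.8438.
Expenditure on y: 1.6·13.8438 = 22.15; share = 0.1926.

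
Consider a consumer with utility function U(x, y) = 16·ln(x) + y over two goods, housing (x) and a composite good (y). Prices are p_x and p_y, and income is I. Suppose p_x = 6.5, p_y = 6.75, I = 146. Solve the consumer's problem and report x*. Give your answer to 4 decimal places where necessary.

x* = 16.6154

At the given prices: x* = 16·6.75/6.5 = 16.6154.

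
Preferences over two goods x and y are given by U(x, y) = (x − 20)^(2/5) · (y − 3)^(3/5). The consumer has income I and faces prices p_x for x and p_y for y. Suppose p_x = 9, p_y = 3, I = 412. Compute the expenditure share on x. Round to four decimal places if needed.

share on x = 0.6534

MRS = (2/3)·(y−3)/(x−20). Tangency with p_x/p_y gives y−3 = (3/2)·(p_x/p_y)·(x−20).
After buying the subsistence bundle (20, 3), a share 0.4 of the remaining income goes to x: x* = 20 + 0.4·(I − 20p_x − 3p_y)/p_x.
Discretionary income = 412 − 20·9 − 3·3 = 223; x* = 20 + 0.4·223/9 = 29.9111; y* = 3 + 0.6·223/3 = 47.6.
Expenditure on x: 9·29.9111 = 269.2; share = 0.6534.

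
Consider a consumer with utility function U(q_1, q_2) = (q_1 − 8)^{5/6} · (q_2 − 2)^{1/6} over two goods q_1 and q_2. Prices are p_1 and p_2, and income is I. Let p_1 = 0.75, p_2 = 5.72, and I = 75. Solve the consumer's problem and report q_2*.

MRS = 5·(q_2−2)/(q_1−8). Tangency with p_1/p_2 gives q_2−2 = (1/5)·(p_1/p_2)·(q_1−8).
Substituting into the budget: q_1* = 8 + 5/6·(I − 8·p_1 − 2·p_2)/p_1, and q_2* = 2 + 1/6·(…)/p_2.
Discretionary income = 75 − 8·0.75 − 2·5.72 = 57.56; q_2* = 2 + 1/6·57.56/5.72 = 3.6772.

q_2* = 3.6772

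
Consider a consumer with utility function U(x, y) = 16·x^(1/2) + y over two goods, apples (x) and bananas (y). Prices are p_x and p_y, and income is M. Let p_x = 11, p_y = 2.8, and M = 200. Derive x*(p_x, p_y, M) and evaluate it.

Set MRS = p_x/p_y: 8·x^(−1/2) = p_x/p_y.
Solve: √x = 8·p_y/p_x, so x*(p_x,p_y) = (8·p_y/p_x)², and y* = (M − p_x·x*)/p_y.
Plugging in: x* = (8·2.8/11)² = 4.1468.

x* = 4.1468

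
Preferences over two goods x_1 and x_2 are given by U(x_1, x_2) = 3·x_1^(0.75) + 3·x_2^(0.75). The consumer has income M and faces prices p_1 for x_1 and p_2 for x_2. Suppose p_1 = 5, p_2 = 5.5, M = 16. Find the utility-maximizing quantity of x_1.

x_1* = 1.8272

MRS = MU_x_1/MU_x_2 = (x_2/x_1)^(0.25). Set equal to p_1/p_2.
Solve for the ratio: x_2/x_1 = [p_1/p_2]^(4).
With the ratio pinned down, the budget gives x_1* = M/(p_1 + p_2·(x_2/x_1)) and x_2* = (x_2/x_1)·x_1*.
Numerically x_2/x_1 = 0.683013, so x_1* = 16/(5 + 5.5·0.683013) = 1.8272.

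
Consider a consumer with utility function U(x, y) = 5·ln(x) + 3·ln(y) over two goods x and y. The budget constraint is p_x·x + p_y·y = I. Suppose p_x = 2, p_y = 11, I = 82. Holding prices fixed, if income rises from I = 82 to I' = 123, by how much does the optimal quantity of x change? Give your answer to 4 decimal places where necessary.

Demand: x*(p_x,p_y,I) = 0.625·I/p_x and y* = 0.375·I/p_y.
At p_x=2, p_y=11, I=82: x* = 0.625·82/2 = 25.625.
At I' = 123: x* = 38.4375. Change: 38.4375 − 25.625 = 12.8125.

Δx* = 12.8125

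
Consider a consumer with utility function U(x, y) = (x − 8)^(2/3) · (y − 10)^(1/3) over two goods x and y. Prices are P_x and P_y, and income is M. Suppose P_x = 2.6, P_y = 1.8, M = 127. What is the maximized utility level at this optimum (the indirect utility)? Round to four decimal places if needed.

Let x' = x−8, y' = y−10. MRS = 2·y'/x' = P_x/P_y.
Substituting into the budget: x* = 8 + 2/3·(M − 8·P_x − 10·P_y)/P_x, and y* = 10 + 1/3·(…)/P_y.
Discretionary income = 127 − 8·2.6 − 10·1.8 = 88.2; x* = 8 + 2/3·88.2/2.6 = 30.6154; y* = 10 + 1/3·88.2/1.8 = 26.3333.
Utility at the optimum: U(30.6154, 26.3333) = 20.2906.

V = 20.2906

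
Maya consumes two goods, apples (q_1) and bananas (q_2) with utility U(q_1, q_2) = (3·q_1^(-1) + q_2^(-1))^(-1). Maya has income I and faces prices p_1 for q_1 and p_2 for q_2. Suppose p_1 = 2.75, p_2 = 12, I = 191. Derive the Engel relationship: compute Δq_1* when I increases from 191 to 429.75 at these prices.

Δq_1* = 39.3547

MU_q_1 ∝ 3·q_1^(-2), MU_q_2 ∝ q_2^(-2), so MRS = 3·(q_2/q_1)^(2) = p_1/p_2.
Hence q_2/q_1 = ((1/3)·p_1/p_2)^(1/(2)), i.e. raised to the 0.5 power.
With the ratio pinned down, the budget gives q_1* = I/(p_1 + p_2·(q_2/q_1)) and q_2* = (q_2/q_1)·q_1*.
Numerically q_2/q_1 = 0.276385, so q_1* = 191/(2.75 + 12·0.276385) = 31.4837.
At I' = 429.75: q_1* = 70.8384. Change: 70.8384 − 31.4837 = 39.3547.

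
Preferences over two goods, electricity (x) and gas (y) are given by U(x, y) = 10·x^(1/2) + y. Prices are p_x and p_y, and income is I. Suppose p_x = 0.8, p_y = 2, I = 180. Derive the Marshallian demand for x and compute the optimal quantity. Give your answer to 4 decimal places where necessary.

x* = 156.25

MU_x = 5/√x, MU_y = 1. Tangency: 5/√x = p_x/p_y.
Thus x* = (5·p_y/p_x)² — independent of I — with the rest of income spent on y.
Plugging in: x* = (5·2/0.8)² = 156.25.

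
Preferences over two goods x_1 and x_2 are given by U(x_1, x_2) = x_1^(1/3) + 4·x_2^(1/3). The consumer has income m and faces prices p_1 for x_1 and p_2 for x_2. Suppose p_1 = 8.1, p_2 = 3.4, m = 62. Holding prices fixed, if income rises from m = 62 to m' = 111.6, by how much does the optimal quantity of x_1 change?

Δx_1* = 0.4588

MRS = MU_x_1/MU_x_2 = (1/4)·(x_2/x_1)^(2/3). Set equal to p_1/p_2.
Hence x_2/x_1 = (4·p_1/p_2)^(1/(2/3)), i.e. raised to the 1.5 power.
Substitute x_2 = (x_2/x_1)·x_1 into the budget: x_1* = m/(p_1 + p_2·(x_2/x_1)).
Numerically x_2/x_1 = 29.417051, so x_1* = 62/(8.1 + 3.4·29.417051) = 0.5734.
At m' = 111.6: x_1* = 1.0322. Change: 1.0322 − 0.5734 = 0.4588.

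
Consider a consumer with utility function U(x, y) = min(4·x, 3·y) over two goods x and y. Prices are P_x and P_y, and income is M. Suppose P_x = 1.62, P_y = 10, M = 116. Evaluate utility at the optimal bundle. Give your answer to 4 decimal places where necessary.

V = 31.0299

Here 3·1.62 + 4·10 = 44.86, giving x* = 7.7575 and y* = 10.3433.
Utility at the optimum: U(7.7575, 10.3433) = 31.0299.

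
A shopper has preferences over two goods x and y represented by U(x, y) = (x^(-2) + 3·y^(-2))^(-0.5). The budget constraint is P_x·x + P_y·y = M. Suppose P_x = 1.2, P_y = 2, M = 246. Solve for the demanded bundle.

From the CES first-order condition, (1/3)·(y/x)^(3) = P_x/P_y.
Hence y/x = (3·P_x/P_y)^(1/(3)), i.e. raised to the 1/3 power.
With the ratio pinned down, the budget gives x* = M/(P_x + P_y·(y/x)) and y* = (y/x)·x*.
Numerically y/x = 1.21644, so x* = 246/(1.2 + 2·1.21644) = 67.7149 and y* = 1.21644·67.7149 = 82.3711.

x* = 67.7149, y* = 82.3711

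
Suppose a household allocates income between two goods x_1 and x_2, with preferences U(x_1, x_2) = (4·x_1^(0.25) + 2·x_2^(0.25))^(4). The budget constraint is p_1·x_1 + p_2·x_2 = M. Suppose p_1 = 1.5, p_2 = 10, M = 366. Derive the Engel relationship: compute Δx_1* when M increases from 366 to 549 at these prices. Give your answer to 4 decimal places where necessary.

Numerically x_2/x_1 = 0.031629, so x_1* = 366/(1.5 + 10·0.031629) = 201.51.
At M' = 549: x_1* = 302.265. Change: 302.265 − 201.51 = 100.755.

Δx_1* = 100.755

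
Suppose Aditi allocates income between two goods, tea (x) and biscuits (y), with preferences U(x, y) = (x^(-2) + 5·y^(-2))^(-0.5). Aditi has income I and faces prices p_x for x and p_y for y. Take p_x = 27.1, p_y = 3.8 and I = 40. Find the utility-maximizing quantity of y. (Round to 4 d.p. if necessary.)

y* = 3.3241

From the CES first-order condition, (1/5)·(y/x)^(3) = p_x/p_y.
Solve for the ratio: y/x = [5·p_x/p_y]^(1/3).
Substitute y = (y/x)·x into the budget: x* = I/(p_x + p_y·(y/x)).
Numerically y/x = 3.291435, so x* = 40/(27.1 + 3.8·3.291435) = 1.0099 and y* = 3.291435·1.0099 = 3.3241.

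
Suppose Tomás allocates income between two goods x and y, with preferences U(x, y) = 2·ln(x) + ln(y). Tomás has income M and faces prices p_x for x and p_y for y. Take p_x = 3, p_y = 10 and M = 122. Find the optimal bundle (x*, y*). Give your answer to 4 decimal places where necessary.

x* = 27.1111, y* = 4.0667

The MRS is 2·y/x. Set MRS = p_x/p_y.
So 2·p_y·y = p_x·x; combined with the budget, a share 2/3 of income goes to x.
Demand: x*(p_x,p_y,M) = 2/3·M/p_x and y* = 1/3·M/p_y.
At p_x=3, p_y=10, M=122: x* = 2/3·122/3 = 27.1111, y* = 4.0667.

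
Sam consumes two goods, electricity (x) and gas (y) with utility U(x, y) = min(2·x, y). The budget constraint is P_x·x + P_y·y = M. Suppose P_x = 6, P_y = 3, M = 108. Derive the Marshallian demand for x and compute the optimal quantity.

x* = 9

Demand: x*(P_x,P_y,M) = M/(P_x + 2·P_y), y* = 2·M/(P_x + 2·P_y).
Here 6 + 2·3 = 12, giving x* = 9.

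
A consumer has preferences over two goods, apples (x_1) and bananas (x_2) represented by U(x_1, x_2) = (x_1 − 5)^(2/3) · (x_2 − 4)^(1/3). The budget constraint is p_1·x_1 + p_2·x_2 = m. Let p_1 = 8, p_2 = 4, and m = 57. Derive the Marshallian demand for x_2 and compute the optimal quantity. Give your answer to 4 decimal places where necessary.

Let x_1' = x_1−5, x_2' = x_2−4. MRS = 2·x_2'/x_1' = p_1/p_2.
Substituting into the budget: x_1* = 5 + 2/3·(m − 5·p_1 − 4·p_2)/p_1, and x_2* = 4 + 1/3·(…)/p_2.
Discretionary income = 57 − 5·8 − 4·4 = 1; x_2* = 4 + 1/3·1/4 = 4.0833.

x_2* = 4.0833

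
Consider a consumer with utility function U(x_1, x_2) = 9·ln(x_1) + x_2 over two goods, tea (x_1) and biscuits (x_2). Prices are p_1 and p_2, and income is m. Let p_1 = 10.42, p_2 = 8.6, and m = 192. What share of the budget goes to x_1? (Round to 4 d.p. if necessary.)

Set MRS = p_1/p_2: (9/x_1)/1 = p_1/p_2.
So x_1*(p_1,p_2) = 9·p_2/p_1, independent of income; and x_2* = (m − 9·p_2)/p_2.
At the given prices: x_1* = 9·8.6/10.42 = 7.428, and x_2* = 13.3256.
Expenditure on x_1: 10.42·7.428 = 77.4; share = 0.4031.

share on x_1 = 0.4031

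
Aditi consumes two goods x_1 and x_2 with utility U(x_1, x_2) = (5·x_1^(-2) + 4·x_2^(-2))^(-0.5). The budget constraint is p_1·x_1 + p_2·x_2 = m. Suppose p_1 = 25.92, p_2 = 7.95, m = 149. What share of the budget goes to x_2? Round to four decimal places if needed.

share on x_2 = 0.2969

MRS = MU_x_1/MU_x_2 = (5/4)·(x_2/x_1)^(3). Set equal to p_1/p_2.
Hence x_2/x_1 = ((4/5)·p_1/p_2)^(1/(3)), i.e. raised to the 1/3 power.
With the ratio pinned down, the budget gives x_1* = m/(p_1 + p_2·(x_2/x_1)) and x_2* = (x_2/x_1)·x_1*.
Numerically x_2/x_1 = 1.376531, so x_1* = 149/(25.92 + 7.95·1.376531) = 4.0419 and x_2* = 1.376531·4.0419 = 5.5639.
Expenditure on x_2: 7.95·5.5639 = 44.2327; share = 0.2969.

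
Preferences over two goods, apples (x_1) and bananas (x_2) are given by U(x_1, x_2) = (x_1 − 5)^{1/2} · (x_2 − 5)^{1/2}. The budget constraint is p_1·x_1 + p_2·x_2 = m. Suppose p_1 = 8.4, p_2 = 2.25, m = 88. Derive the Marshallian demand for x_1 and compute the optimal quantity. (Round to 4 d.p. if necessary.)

This is Cobb-Douglas in (x_1−5, x_2−5): tangency gives 0.5·p_2·(x_2−5) = 0.5·p_1·(x_1−5).
After buying the subsistence bundle (5, 5), a share 0.5 of the remaining income goes to x_1: x_1* = 5 + 0.5·(m − 5p_1 − 5p_2)/p_1.
Discretionary income = 88 − 5·8.4 − 5·2.25 = 34.75; x_1* = 5 + 0.5·34.75/8.4 = 7.0685.

x_1* = 7.0685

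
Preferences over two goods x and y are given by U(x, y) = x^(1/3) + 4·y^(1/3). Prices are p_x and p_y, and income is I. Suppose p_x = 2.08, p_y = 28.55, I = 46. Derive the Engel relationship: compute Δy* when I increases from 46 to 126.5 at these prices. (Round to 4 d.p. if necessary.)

MU_x ∝ x^(-2/3), MU_y ∝ 4·y^(-2/3), so MRS = (1/4)·(y/x)^(2/3) = p_x/p_y.
Solve for the ratio: y/x = [4·p_x/p_y]^(1.5).
With the ratio pinned down, the budget gives x* = I/(p_x + p_y·(y/x)) and y* = (y/x)·x*.
Numerically y/x = 0.157317, so x* = 46/(2.08 + 28.55·0.157317) = 7 and y* = 0.157317·7 = 1.1012.
At I' = 126.5: y* = 3.0284. Change: 3.0284 − 1.1012 = 1.9271.

Δy* = 1.9271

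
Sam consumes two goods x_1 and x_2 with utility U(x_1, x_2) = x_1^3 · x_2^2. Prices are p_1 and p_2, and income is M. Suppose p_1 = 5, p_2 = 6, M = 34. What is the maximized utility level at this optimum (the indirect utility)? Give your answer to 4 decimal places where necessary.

V = 348.9441

Tangency: MRS = (3/2)·x_2/x_1 = p_1/p_2.
So 3·p_2·x_2 = 2·p_1·x_1; combined with the budget, a share 0.6 of income goes to x_1.
Demand: x_1*(p_1,p_2,M) = 0.6·M/p_1 and x_2* = 0.4·M/p_2.
At p_1=5, p_2=6, M=34: x_1* = 0.6·34/5 = 4.08, x_2* = 2.2667.
Utility at the optimum: U(4.08, 2.2667) = 348.9441.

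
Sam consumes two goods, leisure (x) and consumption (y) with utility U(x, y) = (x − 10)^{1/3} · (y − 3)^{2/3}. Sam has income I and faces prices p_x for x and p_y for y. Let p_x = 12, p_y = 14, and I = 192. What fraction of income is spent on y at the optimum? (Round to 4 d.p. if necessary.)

Substituting into the budget: x* = 10 + 1/3·(I − 10·p_x − 3·p_y)/p_x, and y* = 3 + 2/3·(…)/p_y.
Discretionary income = 192 − 10·12 − 3·14 = 30; x* = 10 + 1/3·30/12 = 10.8333; y* = 3 + 2/3·30/14 = 4.4286.
Expenditure on y: 14·4.4286 = 62; share = 0.3229.

share on y = 0.3229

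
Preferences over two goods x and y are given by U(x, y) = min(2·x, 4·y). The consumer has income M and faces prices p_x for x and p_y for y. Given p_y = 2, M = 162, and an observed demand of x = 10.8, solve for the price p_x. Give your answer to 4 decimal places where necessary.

With perfect complements, no substitution: consume in ratio x:y = 4:2.
Budget: p_x·x + p_y·(1/2)·x = M, so (4·p_x + 2·p_y)·x = 4·M.
Demand: x*(p_x,p_y,M) = 4·M/(4·p_x + 2·p_y), y* = 2·M/(4·p_x + 2·p_y).
Set x* = 10.8 in the demand function and solve for p_x: p_x = 14.

p_x = 14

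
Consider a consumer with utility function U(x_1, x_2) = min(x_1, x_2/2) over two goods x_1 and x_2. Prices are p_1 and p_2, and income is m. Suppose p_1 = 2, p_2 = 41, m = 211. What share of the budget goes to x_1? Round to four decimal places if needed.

share on x_1 = 0.0238

Leontief preferences: the optimum is at the kink where x_1/1 = x_2/2, i.e. x_2 = 2·x_1.
Budget: p_1·x_1 + p_2·2·x_1 = m, so (p_1 + 2·p_2)·x_1 = m.
Demand: x_1*(p_1,p_2,m) = m/(p_1 + 2·p_2), x_2* = 2·m/(p_1 + 2·p_2).
Here 2 + 2·41 = 84, giving x_1* = 2.5119 and x_2* = 5.0238.
Expenditure on x_1: 2·2.5119 = 5.0238; share = 0.0238.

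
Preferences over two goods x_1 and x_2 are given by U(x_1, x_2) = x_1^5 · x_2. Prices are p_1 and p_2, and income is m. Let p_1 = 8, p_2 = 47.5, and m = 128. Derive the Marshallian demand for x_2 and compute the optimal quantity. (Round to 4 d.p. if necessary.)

Tangency: MRS = 5·x_2/x_1 = p_1/p_2.
Rearranging, p_2·x_2 = (1/5)·p_1·x_1. Substituting into the budget gives p_1·x_1·(1 + (1/5)) = m.
Demand: x_1*(p_1,p_2,m) = 5/6·m/p_1 and x_2* = 1/6·m/p_2.
At p_1=8, p_2=47.5, m=128: x_2* = 1/6·128/47.5 = 0.4491.

x_2* = 0.4491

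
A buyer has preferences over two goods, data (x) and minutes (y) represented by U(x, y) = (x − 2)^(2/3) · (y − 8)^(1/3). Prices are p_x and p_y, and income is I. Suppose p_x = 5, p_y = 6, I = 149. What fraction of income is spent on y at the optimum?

share on y = 0.5257

Discretionary income = 149 − 2·5 − 8·6 = 91; x* = 2 + 2/3·91/5 = 14.1333; y* = 8 + 1/3·91/6 = 13.0556.
Expenditure on y: 6·13.0556 = 78.3333; share = 0.5257.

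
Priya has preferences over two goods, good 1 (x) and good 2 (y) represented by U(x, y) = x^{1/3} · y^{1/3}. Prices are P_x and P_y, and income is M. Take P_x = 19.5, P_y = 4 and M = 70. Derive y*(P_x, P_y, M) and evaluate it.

MU_x/MU_y = (1/3·y)/(1/3·x); tangency sets this equal to P_x/P_y.
So 1/3·P_y·y = 1/3·P_x·x; combined with the budget, a share 0.5 of income goes to x.
Demand: x*(P_x,P_y,M) = 0.5·M/P_x and y* = 0.5·M/P_y.
At P_x=19.5, P_y=4, M=70: y* = 0.5·70/4 = 8.75.

y* = 8.75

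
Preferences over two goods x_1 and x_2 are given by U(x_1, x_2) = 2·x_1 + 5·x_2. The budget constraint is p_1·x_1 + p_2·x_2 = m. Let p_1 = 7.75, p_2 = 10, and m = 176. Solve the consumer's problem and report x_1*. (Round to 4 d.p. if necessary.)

x_1* = 0

Linear utility — the consumer picks whichever good has higher MU/price: 2/7.75 = 0.2581 vs 5/10 = 0.5.
x_2 gives more utility per dollar, so spend all income on x_2: x_2* = m/p_2, x_1* = 0.
Numerically: x_1* = 0, x_2* = 17.6.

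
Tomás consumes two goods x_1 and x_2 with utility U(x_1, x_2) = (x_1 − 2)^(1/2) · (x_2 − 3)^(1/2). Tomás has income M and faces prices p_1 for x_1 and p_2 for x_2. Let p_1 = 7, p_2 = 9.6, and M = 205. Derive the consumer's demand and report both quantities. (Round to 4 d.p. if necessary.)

Discretionary income = 205 − 2·7 − 3·9.6 = 162.2; x_1* = 2 + 0.5·162.2/7 = 13.5857; x_2* = 3 + 0.5·162.2/9.6 = 11.4479.

x_1* = 13.5857, x_2* = 11.4479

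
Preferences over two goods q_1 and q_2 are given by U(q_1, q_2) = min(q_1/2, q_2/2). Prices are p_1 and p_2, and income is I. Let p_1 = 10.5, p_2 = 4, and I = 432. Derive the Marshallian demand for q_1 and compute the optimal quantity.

With perfect complements, no substitution: consume in ratio q_1:q_2 = 2:2.
Budget: p_1·q_1 + p_2·q_1 = I, so (2·p_1 + 2·p_2)·q_1 = 2·I.
Demand: q_1*(p_1,p_2,I) = 2·I/(2·p_1 + 2·p_2), q_2* = 2·I/(2·p_1 + 2·p_2).
Here 2·10.5 + 2·4 = 29, giving q_1* = 29.7931.

q_1* = 29.7931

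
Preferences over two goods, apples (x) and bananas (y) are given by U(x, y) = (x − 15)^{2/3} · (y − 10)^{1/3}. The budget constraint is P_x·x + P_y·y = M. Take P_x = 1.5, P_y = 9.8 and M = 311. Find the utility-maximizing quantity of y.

y* = 16.4796

After buying the subsistence bundle (15, 10), a share 2/3 of the remaining income goes to x: x* = 15 + 2/3·(M − 15P_x − 10P_y)/P_x.
Discretionary income = 311 − 15·1.5 − 10·9.8 = 190.5; y* = 10 + 1/3·190.5/9.8 = 16.4796.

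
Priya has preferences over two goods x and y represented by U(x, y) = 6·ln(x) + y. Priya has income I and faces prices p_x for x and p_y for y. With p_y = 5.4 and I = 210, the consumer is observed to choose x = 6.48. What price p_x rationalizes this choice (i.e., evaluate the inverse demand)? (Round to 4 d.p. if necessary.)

Set MRS = p_x/p_y: (6/x)/1 = p_x/p_y.
So x*(p_x,p_y) = 6·p_y/p_x, independent of income; and y* = (I − 6·p_y)/p_y.
Set x* = 6.48 in the demand function and solve for p_x: p_x = 5.

p_x = 5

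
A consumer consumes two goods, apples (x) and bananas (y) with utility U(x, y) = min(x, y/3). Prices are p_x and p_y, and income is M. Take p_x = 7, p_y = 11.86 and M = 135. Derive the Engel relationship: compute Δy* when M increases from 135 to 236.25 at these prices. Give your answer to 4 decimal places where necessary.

With perfect complements, no substitution: consume in ratio x:y = 1:3.
Budget: p_x·x + p_y·3·x = M, so (p_x + 3·p_y)·x = M.
Demand: x*(p_x,p_y,M) = M/(p_x + 3·p_y), y* = 3·M/(p_x + 3·p_y).
Here 7 + 3·11.86 = 42.58, giving y* = 9.5115.
At M' = 236.25: y* = 16.6451. Change: 16.6451 − 9.5115 = 7.1336.

Δy* = 7.1336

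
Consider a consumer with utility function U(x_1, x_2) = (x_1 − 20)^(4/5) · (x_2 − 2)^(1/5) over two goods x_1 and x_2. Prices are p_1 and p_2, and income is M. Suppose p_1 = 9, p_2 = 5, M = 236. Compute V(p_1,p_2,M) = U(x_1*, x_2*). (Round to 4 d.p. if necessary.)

V = 3.4854

After buying the subsistence bundle (20, 2), a share 0.8 of the remaining income goes to x_1: x_1* = 20 + 0.8·(M − 20p_1 − 2p_2)/p_1.
Discretionary income = 236 − 20·9 − 2·5 = 46; x_1* = 20 + 0.8·46/9 = 24.0889; x_2* = 2 + 0.2·46/5 = 3.84.
Utility at the optimum: U(24.0889, 3.84) = 3.4854.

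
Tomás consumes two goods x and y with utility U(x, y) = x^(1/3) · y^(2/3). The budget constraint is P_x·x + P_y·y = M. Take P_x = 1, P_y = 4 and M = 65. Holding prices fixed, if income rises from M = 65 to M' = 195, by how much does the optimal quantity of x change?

Demand: x*(P_x,P_y,M) = 1/3·M/P_x and y* = 2/3·M/P_y.
At P_x=1, P_y=4, M=65: x* = 1/3·65/1 = 21.6667.
At M' = 195: x* = 65. Change: 65 − 21.6667 = 43.3333.

Δx* = 43.3333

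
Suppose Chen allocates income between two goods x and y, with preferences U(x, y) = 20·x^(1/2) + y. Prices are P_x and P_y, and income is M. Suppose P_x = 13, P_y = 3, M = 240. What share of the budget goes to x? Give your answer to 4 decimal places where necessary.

share on x = 0.2885

Utility is quasi-linear in y; the FOC for x is 10/√x = P_x/P_y.
Solve: √x = 10·P_y/P_x, so x*(P_x,P_y) = (10·P_y/P_x)², and y* = (M − P_x·x*)/P_y.
Plugging in: x* = (10·3/13)² = 5.3254, y* = 56.9231.
Expenditure on x: 13·5.3254 = 69.2308; share = 0.2885.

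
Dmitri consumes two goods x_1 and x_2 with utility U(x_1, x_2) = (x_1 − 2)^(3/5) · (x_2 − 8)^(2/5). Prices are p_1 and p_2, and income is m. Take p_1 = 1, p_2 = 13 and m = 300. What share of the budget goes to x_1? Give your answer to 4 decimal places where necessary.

share on x_1 = 0.3947

This is Cobb-Douglas in (x_1−2, x_2−8): tangency gives 0.6·p_2·(x_2−8) = 0.4·p_1·(x_1−2).
After buying the subsistence bundle (2, 8), a share 0.6 of the remaining income goes to x_1: x_1* = 2 + 0.6·(m − 2p_1 − 8p_2)/p_1.
Discretionary income = 300 − 2·1 − 8·13 = 194; x_1* = 2 + 0.6·194/1 = 118.4; x_2* = 8 + 0.4·194/13 = 13.9692.
Expenditure on x_1: 1·118.4 = 118.4; share = 0.3947.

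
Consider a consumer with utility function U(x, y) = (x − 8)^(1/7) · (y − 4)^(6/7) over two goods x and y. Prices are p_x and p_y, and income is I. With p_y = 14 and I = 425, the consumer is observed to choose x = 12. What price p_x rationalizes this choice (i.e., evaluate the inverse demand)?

p_x = 10.25

This is Cobb-Douglas in (x−8, y−4): tangency gives 1/7·p_y·(y−4) = 6/7·p_x·(x−8).
After buying the subsistence bundle (8, 4), a share 1/7 of the remaining income goes to x: x* = 8 + 1/7·(I − 8p_x − 4p_y)/p_x.
Set x* = 12 in the demand function and solve for p_x: p_x = 10.25.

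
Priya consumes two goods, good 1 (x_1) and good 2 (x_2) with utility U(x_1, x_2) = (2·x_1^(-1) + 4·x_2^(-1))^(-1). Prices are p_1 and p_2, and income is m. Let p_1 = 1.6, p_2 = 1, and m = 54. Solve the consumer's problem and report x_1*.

From the CES first-order condition, (1/2)·(x_2/x_1)^(2) = p_1/p_2.
Solve for the ratio: x_2/x_1 = [2·p_1/p_2]^(0.5).
With the ratio pinned down, the budget gives x_1* = m/(p_1 + p_2·(x_2/x_1)) and x_2* = (x_2/x_1)·x_1*.
Numerically x_2/x_1 = 1.788854, so x_1* = 54/(1.6 + 1·1.788854) = 15.9346.

x_1* = 15.9346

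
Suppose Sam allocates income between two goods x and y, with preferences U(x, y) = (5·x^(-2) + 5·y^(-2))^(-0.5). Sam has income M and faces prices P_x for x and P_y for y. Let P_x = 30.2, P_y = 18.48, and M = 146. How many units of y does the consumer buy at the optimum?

MRS = MU_x/MU_y = (y/x)^(3). Set equal to P_x/P_y.
Hence y/x = (P_x/P_y)^(1/(3)), i.e. raised to the 1/3 power.
With the ratio pinned down, the budget gives x* = M/(P_x + P_y·(y/x)) and y* = (y/x)·x*.
Numerically y/x = 1.177882, so x* = 146/(30.2 + 18.48·1.177882) = 2.8095 and y* = 1.177882·2.8095 = 3.3092.

y* = 3.3092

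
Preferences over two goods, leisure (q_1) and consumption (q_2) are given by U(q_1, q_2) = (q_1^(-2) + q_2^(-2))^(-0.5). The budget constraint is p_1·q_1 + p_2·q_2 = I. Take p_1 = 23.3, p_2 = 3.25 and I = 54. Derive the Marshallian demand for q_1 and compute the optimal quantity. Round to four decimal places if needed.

q_1* = 1.8264

From the CES first-order condition, (q_2/q_1)^(3) = p_1/p_2.
Hence q_2/q_1 = (p_1/p_2)^(1/(3)), i.e. raised to the 1/3 power.
Substitute q_2 = (q_2/q_1)·q_1 into the budget: q_1* = I/(p_1 + p_2·(q_2/q_1)).
Numerically q_2/q_1 = 1.928224, so q_1* = 54/(23.3 + 3.25·1.928224) = 1.8264.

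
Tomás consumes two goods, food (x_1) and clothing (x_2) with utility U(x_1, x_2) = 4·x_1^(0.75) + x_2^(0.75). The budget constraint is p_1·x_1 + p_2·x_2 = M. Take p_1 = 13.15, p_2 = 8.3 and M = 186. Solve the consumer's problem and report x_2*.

x_2* = 0.3428

From the CES first-order condition, 4·(x_2/x_1)^(0.25) = p_1/p_2.
Solve for the ratio: x_2/x_1 = [(1/4)·p_1/p_2]^(4).
Substitute x_2 = (x_2/x_1)·x_1 into the budget: x_1* = M/(p_1 + p_2·(x_2/x_1)).
Numerically x_2/x_1 = 0.024612, so x_1* = 186/(13.15 + 8.3·0.024612) = 13.9281 and x_2* = 0.024612·13.9281 = 0.3428.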